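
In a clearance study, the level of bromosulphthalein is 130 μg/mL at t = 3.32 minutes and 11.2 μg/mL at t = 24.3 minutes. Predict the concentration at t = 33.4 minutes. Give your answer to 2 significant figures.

Over Δt = 24.3 − 3.32 = 20.98 minutes, the level fell by a factor of 130/11.2 ≈ 11.607.
n = log₂(11.607) ≈ 3.5369 half-lives, so t½ = 20.98/3.5369 ≈ 5.9317 minutes.
From t = 24.3 to t = 33.4: 11.2 × (1/2)^((33.4−24.3)/5.9317) ≈ 3.8672 μg/mL.

3.9 μg/mL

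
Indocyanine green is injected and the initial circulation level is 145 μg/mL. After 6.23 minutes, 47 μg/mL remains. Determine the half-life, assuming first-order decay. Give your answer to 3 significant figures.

3.83 minutes

A/A₀ = 47/145 ≈ 0.32414.
n = log₂(3.0851) ≈ 1.6253 half-lives elapsed in 6.23 minutes.
t½ = 6.23/1.6253 ≈ 3.8331 minutes.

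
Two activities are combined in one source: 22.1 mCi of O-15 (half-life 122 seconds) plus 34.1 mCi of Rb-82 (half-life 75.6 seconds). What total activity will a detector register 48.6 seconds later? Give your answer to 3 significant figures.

O-15: 22.1 × (1/2)^(48.6/122) = 22.1 × (1/2)^0.39836 ≈ 16.768 mCi.
Rb-82: 34.1 × (1/2)^(48.6/75.6) = 34.1 × (1/2)^0.64286 ≈ 21.839 mCi.
Total = 16.768 + 21.839 ≈ 38.607 mCi.

38.6 mCi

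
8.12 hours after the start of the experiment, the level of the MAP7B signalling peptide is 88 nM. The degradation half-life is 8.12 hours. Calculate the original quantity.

176 nM

Number of half-lives elapsed: n = 8.12/8.12 ≈ 1.
A₀ = A × 2^n = 88 × 2^1 = 88 × 2 ≈ 176 nM.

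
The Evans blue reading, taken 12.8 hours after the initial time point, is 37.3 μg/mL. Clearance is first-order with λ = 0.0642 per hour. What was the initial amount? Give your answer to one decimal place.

84.8 μg/mL

t½ = ln 2 / λ = 0.69315 / 0.0642 ≈ 10.797 hours.
Number of half-lives elapsed: n = 12.8/10.797 ≈ 1.1855.
A₀ = A × 2^n = 37.3 × 2^1.1855 = 37.3 × 2.2745 ≈ 84.839 μg/mL.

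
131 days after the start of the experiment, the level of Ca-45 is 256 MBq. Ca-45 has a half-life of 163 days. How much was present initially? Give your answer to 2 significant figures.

450 MBq

Number of half-lives elapsed: n = 131/163 ≈ 0.80368.
A₀ = A × 2^n = 256 × 2^0.80368 = 256 × 1.7455 ≈ 446.86 MBq.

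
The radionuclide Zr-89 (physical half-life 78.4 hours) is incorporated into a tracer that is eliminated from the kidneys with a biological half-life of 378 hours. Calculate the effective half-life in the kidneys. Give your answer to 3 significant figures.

64.9 hours

1/t_eff = 1/t_phys + 1/t_biol = 1/78.4 + 1/378 = 0.015401 per hour.
t_eff = 78.4 × 378 / (78.4 + 378) ≈ 64.933 hours.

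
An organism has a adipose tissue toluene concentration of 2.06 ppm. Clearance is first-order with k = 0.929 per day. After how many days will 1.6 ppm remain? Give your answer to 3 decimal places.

t½ = ln 2 / k = 0.69315 / 0.929 ≈ 0.74612 days.
Fraction remaining = 1.6/2.06 ≈ 0.7767.
n = log₂(2.06/1.6) = ln(1.2875)/ln 2 ≈ 0.36457 half-lives.
t = n × t½ = 0.36457 × 0.74612 ≈ 0.27202 days.

0.272 days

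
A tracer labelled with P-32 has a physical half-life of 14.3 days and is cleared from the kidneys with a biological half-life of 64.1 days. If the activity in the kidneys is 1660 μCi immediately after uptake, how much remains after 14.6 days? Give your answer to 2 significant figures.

700 μCi

1/t_eff = 1/t_phys + 1/t_biol = 1/14.3 + 1/64.1 = 0.085531 per day.
t_eff = 14.3 × 64.1 / (14.3 + 64.1) ≈ 11.692 days.
Remaining = 1660 × (1/2)^(14.6/11.692) = 1660 × (1/2)^1.2487 ≈ 698.55 μCi.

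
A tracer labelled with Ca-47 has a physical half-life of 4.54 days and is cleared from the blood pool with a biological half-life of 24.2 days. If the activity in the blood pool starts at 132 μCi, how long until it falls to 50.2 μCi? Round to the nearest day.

1/t_eff = 1/t_phys + 1/t_biol = 1/4.54 + 1/24.2 = 0.26159 per day.
t_eff = 4.54 × 24.2 / (4.54 + 24.2) ≈ 3.8228 days.
n = log₂(132/50.2) ≈ 1.3948; t = 1.3948 × 3.8228 ≈ 5.332 days.

5 days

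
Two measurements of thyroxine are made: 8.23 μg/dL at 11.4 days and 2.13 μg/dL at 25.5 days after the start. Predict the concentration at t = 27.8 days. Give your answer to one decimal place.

Over Δt = 25.5 − 11.4 = 14.1 days, the level fell by a factor of 8.23/2.13 ≈ 3.8638.
n = log₂(3.8638) ≈ 1.95 half-lives, so t½ = 14.1/1.95 ≈ 7.2306 days.
From t = 25.5 to t = 27.8: 2.13 × (1/2)^((27.8−25.5)/7.2306) ≈ 1.7085 μg/dL.

1.7 μg/dL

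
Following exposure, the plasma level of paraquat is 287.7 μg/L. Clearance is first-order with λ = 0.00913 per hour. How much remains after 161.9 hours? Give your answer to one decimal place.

65.6 μg/L

t½ = ln 2 / λ = 0.69315 / 0.00913 ≈ 75.92 hours.
Number of half-lives: n = 161.9/75.92 ≈ 2.1325.
Remaining = 287.7 × (1/2)^2.1325 = 287.7 × 0.22806 ≈ 65.613 μg/L.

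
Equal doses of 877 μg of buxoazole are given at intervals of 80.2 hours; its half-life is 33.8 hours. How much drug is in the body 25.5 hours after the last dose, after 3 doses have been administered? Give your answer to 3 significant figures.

The 3 doses were given 185.9, 105.7, 25.5 hours ago.
Total = 877·(1/2)^(185.9/33.8) + 877·(1/2)^(105.7/33.8) + 877·(1/2)^(25.5/33.8)
      = 19.379 + 100.37 + 519.87 ≈ 639.62 μg.

640 μg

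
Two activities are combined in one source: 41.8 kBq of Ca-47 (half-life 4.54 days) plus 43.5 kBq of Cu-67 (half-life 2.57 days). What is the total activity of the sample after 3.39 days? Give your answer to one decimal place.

Ca-47: 41.8 × (1/2)^(3.39/4.54) = 41.8 × (1/2)^0.7467 ≈ 24.911 kBq.
Cu-67: 43.5 × (1/2)^(3.39/2.57) = 43.5 × (1/2)^1.3191 ≈ 17.435 kBq.
Total = 24.911 + 17.435 ≈ 42.346 kBq.

42.3 kBq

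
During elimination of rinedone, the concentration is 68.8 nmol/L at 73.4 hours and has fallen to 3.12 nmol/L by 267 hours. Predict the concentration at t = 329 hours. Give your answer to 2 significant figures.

Over Δt = 267 − 73.4 = 193.6 hours, the level fell by a factor of 68.8/3.12 ≈ 22.051.
n = log₂(22.051) ≈ 4.4628 half-lives, so t½ = 193.6/4.4628 ≈ 43.381 hours.
From t = 267 to t = 329: 3.12 × (1/2)^((329−267)/43.381) ≈ 1.1586 nmol/L.

1.2 nmol/L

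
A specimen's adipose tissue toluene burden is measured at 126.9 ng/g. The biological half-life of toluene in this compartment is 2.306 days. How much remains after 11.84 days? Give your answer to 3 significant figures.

3.61 ng/g

Number of half-lives: n = 11.84/2.306 ≈ 5.1344.
Remaining = 126.9 × (1/2)^5.1344 = 126.9 × 0.02847 ≈ 3.6128 ng/g.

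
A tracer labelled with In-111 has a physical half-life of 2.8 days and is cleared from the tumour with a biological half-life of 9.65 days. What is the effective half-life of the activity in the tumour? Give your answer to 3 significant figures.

2.17 days

1/t_eff = 1/t_phys + 1/t_biol = 1/2.8 + 1/9.65 = 0.46077 per day.
t_eff = 2.8 × 9.65 / (2.8 + 9.65) ≈ 2.1703 days.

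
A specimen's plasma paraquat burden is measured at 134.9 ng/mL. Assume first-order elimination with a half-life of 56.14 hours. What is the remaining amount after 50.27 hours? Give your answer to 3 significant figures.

72.5 ng/mL

Number of half-lives: n = 50.27/56.14 ≈ 0.89544.
Remaining = 134.9 × (1/2)^0.89544 = 134.9 × 0.53758 ≈ 72.52 ng/mL.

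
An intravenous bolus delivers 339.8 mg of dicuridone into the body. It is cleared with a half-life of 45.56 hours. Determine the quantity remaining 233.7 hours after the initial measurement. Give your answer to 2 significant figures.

9.7 mg

Number of half-lives: n = 233.7/45.56 ≈ 5.1295.
Remaining = 339.8 × (1/2)^5.1295 = 339.8 × 0.028567 ≈ 9.7071 mg.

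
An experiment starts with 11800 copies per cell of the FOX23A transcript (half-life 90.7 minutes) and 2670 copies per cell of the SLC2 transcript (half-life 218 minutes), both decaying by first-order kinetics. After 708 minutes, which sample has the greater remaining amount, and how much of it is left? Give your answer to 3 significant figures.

SLC2 transcript, 281 copies per cell

FOX23A transcript: 11800 × (1/2)^7.806 ≈ 52.73 copies per cell.
SLC2 transcript: 2670 × (1/2)^3.2477 ≈ 281.1 copies per cell.
SLC2 transcript has more remaining, at ≈ 281.1 copies per cell.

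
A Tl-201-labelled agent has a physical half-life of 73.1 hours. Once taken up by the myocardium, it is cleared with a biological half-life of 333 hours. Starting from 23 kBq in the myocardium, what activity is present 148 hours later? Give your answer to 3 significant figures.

4.15 kBq

1/t_eff = 1/t_phys + 1/t_biol = 1/73.1 + 1/333 = 0.016683 per hour.
t_eff = 73.1 × 333 / (73.1 + 333) ≈ 59.942 hours.
Remaining = 23 × (1/2)^(148/59.942) = 23 × (1/2)^2.4691 ≈ 4.154 kBq.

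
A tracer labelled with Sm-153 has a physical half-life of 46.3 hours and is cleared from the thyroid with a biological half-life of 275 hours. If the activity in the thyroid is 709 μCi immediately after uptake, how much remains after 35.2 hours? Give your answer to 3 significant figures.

1/t_eff = 1/t_phys + 1/t_biol = 1/46.3 + 1/275 = 0.025235 per hour.
t_eff = 46.3 × 275 / (46.3 + 275) ≈ 39.628 hours.
Remaining = 709 × (1/2)^(35.2/39.628) = 709 × (1/2)^0.88826 ≈ 383.05 μCi.

383 μCi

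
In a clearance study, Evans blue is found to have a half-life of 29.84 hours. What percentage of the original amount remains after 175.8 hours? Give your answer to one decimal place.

n = 175.8/29.84 ≈ 5.8914 half-lives.
Fraction remaining = (1/2)^5.8914 ≈ 0.016846, i.e. 1.6846%.

1.7%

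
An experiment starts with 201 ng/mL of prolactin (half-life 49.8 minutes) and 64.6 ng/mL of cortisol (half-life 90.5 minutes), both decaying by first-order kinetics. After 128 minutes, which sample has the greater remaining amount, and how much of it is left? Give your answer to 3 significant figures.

prolactin: 201 × (1/2)^2.5703 ≈ 33.843 ng/mL.
cortisol: 64.6 × (1/2)^1.4144 ≈ 24.236 ng/mL.
Prolactin has more remaining, at ≈ 33.843 ng/mL.

prolactin, 33.8 ng/mL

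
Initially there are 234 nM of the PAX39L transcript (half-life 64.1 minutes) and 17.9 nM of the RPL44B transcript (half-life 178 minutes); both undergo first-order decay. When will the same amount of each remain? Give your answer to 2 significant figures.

Set 234·(1/2)^(t/64.1) = 17.9·(1/2)^(t/178).
Taking log₂: log₂(234/17.9) = t·(1/64.1 − 1/178).
log₂(13.073) = 3.7085; 1/64.1 − 1/178 = 0.0099826.
t = 3.7085 / 0.0099826 ≈ 371.49 minutes.

370 minutes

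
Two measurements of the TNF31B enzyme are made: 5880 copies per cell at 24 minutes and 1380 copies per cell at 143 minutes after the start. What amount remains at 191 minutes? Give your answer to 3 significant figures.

Over Δt = 143 − 24 = 119 minutes, the level fell by a factor of 5880/1380 ≈ 4.2609.
n = log₂(4.2609) ≈ 2.0911 half-lives, so t½ = 119/2.0911 ≈ 56.907 minutes.
From t = 143 to t = 191: 1380 × (1/2)^((191−143)/56.907) ≈ 769.07 copies per cell.

769 copies per cell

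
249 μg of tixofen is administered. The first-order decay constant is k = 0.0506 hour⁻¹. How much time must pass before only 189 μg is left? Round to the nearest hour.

5 hours

t½ = ln 2 / k = 0.69315 / 0.0506 ≈ 13.699 hours.
Fraction remaining = 189/249 ≈ 0.75904.
n = log₂(249/189) = ln(1.3175)/ln 2 ≈ 0.39776 half-lives.
t = n × t½ = 0.39776 × 13.699 ≈ 5.4487 hours.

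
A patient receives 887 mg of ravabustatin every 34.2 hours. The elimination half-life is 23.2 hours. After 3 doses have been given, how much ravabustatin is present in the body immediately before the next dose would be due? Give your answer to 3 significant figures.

476 mg

The 3 doses were given 102.6, 68.4, 34.2 hours ago.
Total = 887·(1/2)^(102.6/23.2) + 887·(1/2)^(68.4/23.2) + 887·(1/2)^(34.2/23.2)
      = 41.366 + 114.92 + 319.27 ≈ 475.56 mg.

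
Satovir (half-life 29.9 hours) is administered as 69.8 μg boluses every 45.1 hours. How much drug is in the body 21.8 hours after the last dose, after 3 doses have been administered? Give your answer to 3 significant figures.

62.1 μg

The 3 doses were given 112, 66.9, 21.8 hours ago.
Total = 69.8·(1/2)^(112/29.9) + 69.8·(1/2)^(66.9/29.9) + 69.8·(1/2)^(21.8/29.9)
      = 5.203 + 14.802 + 42.109 ≈ 62.114 μg.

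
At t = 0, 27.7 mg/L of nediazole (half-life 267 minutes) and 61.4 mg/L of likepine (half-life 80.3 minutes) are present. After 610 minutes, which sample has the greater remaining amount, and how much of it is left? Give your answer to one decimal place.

nediazole: 27.7 × (1/2)^2.2846 ≈ 5.685 mg/L.
likepine: 61.4 × (1/2)^7.5965 ≈ 0.31724 mg/L.
Nediazole has more remaining, at ≈ 5.685 mg/L.

nediazole, 5.7 mg/L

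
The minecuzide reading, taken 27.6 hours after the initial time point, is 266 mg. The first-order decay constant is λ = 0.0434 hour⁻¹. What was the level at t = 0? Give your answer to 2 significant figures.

t½ = ln 2 / λ = 0.69315 / 0.0434 ≈ 15.971 hours.
Number of half-lives elapsed: n = 27.6/15.971 ≈ 1.7281.
A₀ = A × 2^n = 266 × 2^1.7281 = 266 × 3.313 ≈ 881.25 mg.

880 mg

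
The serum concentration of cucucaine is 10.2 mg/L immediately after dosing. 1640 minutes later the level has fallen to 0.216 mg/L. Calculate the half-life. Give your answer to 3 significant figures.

295 minutes

A/A₀ = 0.216/10.2 ≈ 0.021176.
n = log₂(47.222) ≈ 5.5614 half-lives elapsed in 1640 minutes.
t½ = 1640/5.5614 ≈ 294.89 minutes.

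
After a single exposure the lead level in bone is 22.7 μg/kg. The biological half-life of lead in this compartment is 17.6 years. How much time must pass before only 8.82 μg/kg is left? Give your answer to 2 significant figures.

Fraction remaining = 8.82/22.7 ≈ 0.38855.
n = log₂(22.7/8.82) = ln(2.5737)/ln 2 ≈ 1.3638 half-lives.
t = n × t½ = 1.3638 × 17.6 ≈ 24.004 years.

24 years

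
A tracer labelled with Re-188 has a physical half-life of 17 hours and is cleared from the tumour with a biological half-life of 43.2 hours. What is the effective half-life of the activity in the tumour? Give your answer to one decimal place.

12.2 hours

1/t_eff = 1/t_phys + 1/t_biol = 1/17 + 1/43.2 = 0.081972 per hour.
t_eff = 17 × 43.2 / (17 + 43.2) ≈ 12.199 hours.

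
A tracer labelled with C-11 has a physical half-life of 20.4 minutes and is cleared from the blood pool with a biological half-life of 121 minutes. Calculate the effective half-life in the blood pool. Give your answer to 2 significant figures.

17 minutes

1/t_eff = 1/t_phys + 1/t_biol = 1/20.4 + 1/121 = 0.057284 per minute.
t_eff = 20.4 × 121 / (20.4 + 121) ≈ 17.457 minutes.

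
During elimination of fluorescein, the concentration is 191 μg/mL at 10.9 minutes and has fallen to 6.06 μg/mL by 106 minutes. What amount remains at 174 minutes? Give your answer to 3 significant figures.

Over Δt = 106 − 10.9 = 95.1 minutes, the level fell by a factor of 191/6.06 ≈ 31.518.
n = log₂(31.518) ≈ 4.9781 half-lives, so t½ = 95.1/4.9781 ≈ 19.104 minutes.
From t = 106 to t = 174: 6.06 × (1/2)^((174−106)/19.104) ≈ 0.51398 μg/mL.

0.514 μg/mL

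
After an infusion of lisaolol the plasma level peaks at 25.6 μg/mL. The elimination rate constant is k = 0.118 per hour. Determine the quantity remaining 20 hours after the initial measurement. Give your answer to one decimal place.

2.4 μg/mL

t½ = ln 2 / k = 0.69315 / 0.118 ≈ 5.8741 hours.
Number of half-lives: n = 20/5.8741 ≈ 3.4048.
Remaining = 25.6 × (1/2)^3.4048 = 25.6 × 0.09442 ≈ 2.4172 μg/mL.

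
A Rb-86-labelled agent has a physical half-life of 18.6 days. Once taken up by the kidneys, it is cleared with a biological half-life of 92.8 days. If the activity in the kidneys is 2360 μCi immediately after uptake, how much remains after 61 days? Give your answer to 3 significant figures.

154 μCi

1/t_eff = 1/t_phys + 1/t_biol = 1/18.6 + 1/92.8 = 0.064539 per day.
t_eff = 18.6 × 92.8 / (18.6 + 92.8) ≈ 15.494 days.
Remaining = 2360 × (1/2)^(61/15.494) = 2360 × (1/2)^3.9369 ≈ 154.09 μCi.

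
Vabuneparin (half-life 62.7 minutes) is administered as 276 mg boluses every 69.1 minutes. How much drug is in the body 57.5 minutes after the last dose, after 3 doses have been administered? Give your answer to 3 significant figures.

The 3 doses were given 195.7, 126.6, 57.5 minutes ago.
Total = 276·(1/2)^(195.7/62.7) + 276·(1/2)^(126.6/62.7) + 276·(1/2)^(57.5/62.7)
      = 31.72 + 68.091 + 146.17 ≈ 245.98 mg.

246 mg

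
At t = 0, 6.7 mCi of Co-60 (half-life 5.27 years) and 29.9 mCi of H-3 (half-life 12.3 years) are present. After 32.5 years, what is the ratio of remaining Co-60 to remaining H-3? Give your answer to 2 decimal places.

Co-60: 6.7 × (1/2)^(32.5/5.27) = 6.7 × (1/2)^6.167 ≈ 0.093246 mCi.
H-3: 29.9 × (1/2)^(32.5/12.3) = 29.9 × (1/2)^2.6423 ≈ 4.7892 mCi.
Ratio ≈ 0.093246 / 4.7892 ≈ 0.01947.

0.02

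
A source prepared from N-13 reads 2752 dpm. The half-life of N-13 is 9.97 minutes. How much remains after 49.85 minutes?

86 dpm

Elapsed time is 5 half-lives (49.85/9.97).
Each half-life halves the amount: 2752 × (1/2)^5 = 2752/32 = 86 dpm.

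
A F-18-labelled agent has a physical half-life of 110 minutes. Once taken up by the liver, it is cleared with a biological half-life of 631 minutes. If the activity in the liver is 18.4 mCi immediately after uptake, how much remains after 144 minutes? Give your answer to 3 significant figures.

6.34 mCi

1/t_eff = 1/t_phys + 1/t_biol = 1/110 + 1/631 = 0.010676 per minute.
t_eff = 110 × 631 / (110 + 631) ≈ 93.671 minutes.
Remaining = 18.4 × (1/2)^(144/93.671) = 18.4 × (1/2)^1.5373 ≈ 6.3393 mCi.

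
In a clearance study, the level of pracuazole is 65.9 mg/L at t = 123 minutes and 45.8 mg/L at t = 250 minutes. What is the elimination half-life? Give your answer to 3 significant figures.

242 minutes

Over Δt = 250 − 123 = 127 minutes, the level fell by a factor of 65.9/45.8 ≈ 1.4389.
n = log₂(1.4389) ≈ 0.52493 half-lives, so t½ = 127/0.52493 ≈ 241.94 minutes.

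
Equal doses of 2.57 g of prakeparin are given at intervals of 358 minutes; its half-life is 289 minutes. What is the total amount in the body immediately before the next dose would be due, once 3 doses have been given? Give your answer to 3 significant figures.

1.75 g

The 3 doses were given 1074, 716, 358 minutes ago.
Total = 2.57·(1/2)^(1074/289) + 2.57·(1/2)^(716/289) + 2.57·(1/2)^(358/289)
      = 0.19554 + 0.46145 + 1.089 ≈ 1.746 g.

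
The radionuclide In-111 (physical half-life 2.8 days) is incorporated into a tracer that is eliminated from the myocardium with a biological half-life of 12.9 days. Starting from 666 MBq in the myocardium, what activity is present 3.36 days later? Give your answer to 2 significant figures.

1/t_eff = 1/t_phys + 1/t_biol = 1/2.8 + 1/12.9 = 0.43466 per day.
t_eff = 2.8 × 12.9 / (2.8 + 12.9) ≈ 2.3006 days.
Remaining = 666 × (1/2)^(3.36/2.3006) = 666 × (1/2)^1.4605 ≈ 242.01 MBq.

240 MBq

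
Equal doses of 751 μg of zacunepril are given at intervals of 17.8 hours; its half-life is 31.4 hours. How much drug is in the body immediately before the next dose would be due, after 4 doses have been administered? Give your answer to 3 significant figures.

The 4 doses were given 71.2, 53.4, 35.6, 17.8 hours ago.
Total = 751·(1/2)^(71.2/31.4) + 751·(1/2)^(53.4/31.4) + 751·(1/2)^(35.6/31.4) + 751·(1/2)^(17.8/31.4)
      = 155.97 + 231.05 + 342.25 + 506.98 ≈ 1236.3 μg.

1240 μg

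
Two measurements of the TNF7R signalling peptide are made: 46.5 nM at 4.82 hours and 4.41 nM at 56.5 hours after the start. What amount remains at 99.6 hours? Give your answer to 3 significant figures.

Over Δt = 56.5 − 4.82 = 51.68 hours, the level fell by a factor of 46.5/4.41 ≈ 10.544.
n = log₂(10.544) ≈ 3.3984 half-lives, so t½ = 51.68/3.3984 ≈ 15.207 hours.
From t = 56.5 to t = 99.6: 4.41 × (1/2)^((99.6−56.5)/15.207) ≈ 0.6184 nM.

0.618 nM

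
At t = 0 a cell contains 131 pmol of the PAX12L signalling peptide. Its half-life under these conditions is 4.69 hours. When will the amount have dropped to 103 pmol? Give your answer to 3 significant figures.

1.63 hours

Fraction remaining = 103/131 ≈ 0.78626.
n = log₂(131/103) = ln(1.2718)/ln 2 ≈ 0.34692 half-lives.
t = n × t½ = 0.34692 × 4.69 ≈ 1.6271 hours.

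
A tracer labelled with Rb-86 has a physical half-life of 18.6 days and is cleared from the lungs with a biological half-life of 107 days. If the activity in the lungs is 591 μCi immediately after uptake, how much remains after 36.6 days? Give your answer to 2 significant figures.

120 μCi

1/t_eff = 1/t_phys + 1/t_biol = 1/18.6 + 1/107 = 0.063109 per day.
t_eff = 18.6 × 107 / (18.6 + 107) ≈ 15.846 days.
Remaining = 591 × (1/2)^(36.6/15.846) = 591 × (1/2)^2.3098 ≈ 119.2 μCi.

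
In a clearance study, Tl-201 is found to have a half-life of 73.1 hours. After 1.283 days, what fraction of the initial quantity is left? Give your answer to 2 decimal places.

1.283 days = 30.792 hours.
n = 30.792/73.1 ≈ 0.42123 half-lives.
Fraction remaining = (1/2)^0.42123 ≈ 0.74679.

0.75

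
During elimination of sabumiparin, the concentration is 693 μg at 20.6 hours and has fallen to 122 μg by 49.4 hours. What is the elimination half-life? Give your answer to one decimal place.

Over Δt = 49.4 − 20.6 = 28.8 hours, the level fell by a factor of 693/122 ≈ 5.6803.
n = log₂(5.6803) ≈ 2.506 half-lives, so t½ = 28.8/2.506 ≈ 11.493 hours.

11.5 hours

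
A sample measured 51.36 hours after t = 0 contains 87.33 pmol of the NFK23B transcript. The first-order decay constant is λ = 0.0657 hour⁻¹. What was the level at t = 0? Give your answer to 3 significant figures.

2550 pmol

t½ = ln 2 / λ = 0.69315 / 0.0657 ≈ 10.55 hours.
Number of half-lives elapsed: n = 51.36/10.55 ≈ 4.8682.
A₀ = A × 2^n = 87.33 × 2^4.8682 = 87.33 × 29.205 ≈ 2550.5 pmol.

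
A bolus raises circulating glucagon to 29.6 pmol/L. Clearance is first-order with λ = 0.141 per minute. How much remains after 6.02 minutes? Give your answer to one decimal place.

t½ = ln 2 / λ = 0.69315 / 0.141 ≈ 4.9159 minutes.
Number of half-lives: n = 6.02/4.9159 ≈ 1.2246.
Remaining = 29.6 × (1/2)^1.2246 = 29.6 × 0.42792 ≈ 12.666 pmol/L.

12.7 pmol/L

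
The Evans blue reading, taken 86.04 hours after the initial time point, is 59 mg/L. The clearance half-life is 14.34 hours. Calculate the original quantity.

Number of half-lives elapsed: n = 86.04/14.34 ≈ 6.
A₀ = A × 2^n = 59 × 2^6 = 59 × 64 ≈ 3776 mg/L.

3776 mg/L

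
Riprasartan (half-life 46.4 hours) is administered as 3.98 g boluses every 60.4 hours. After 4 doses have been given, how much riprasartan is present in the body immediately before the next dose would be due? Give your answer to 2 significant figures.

The 4 doses were given 241.6, 181.2, 120.8, 60.4 hours ago.
Total = 3.98·(1/2)^(241.6/46.4) + 3.98·(1/2)^(181.2/46.4) + 3.98·(1/2)^(120.8/46.4) + 3.98·(1/2)^(60.4/46.4)
      = 0.10776 + 0.26565 + 0.65489 + 1.6145 ≈ 2.6427 g.

2.6 g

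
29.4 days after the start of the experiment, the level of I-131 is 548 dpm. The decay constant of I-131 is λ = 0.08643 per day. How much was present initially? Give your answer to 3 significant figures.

t½ = ln 2 / λ = 0.69315 / 0.08643 ≈ 8.0198 days.
Number of half-lives elapsed: n = 29.4/8.0198 ≈ 3.6659.
A₀ = A × 2^n = 548 × 2^3.6659 = 548 × 12.693 ≈ 6955.7 dpm.

6960 dpm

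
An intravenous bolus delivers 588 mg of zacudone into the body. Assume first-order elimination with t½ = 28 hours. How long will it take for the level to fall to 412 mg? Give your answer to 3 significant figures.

14.4 hours

Fraction remaining = 412/588 ≈ 0.70068.
n = log₂(588/412) = ln(1.4272)/ln 2 ≈ 0.51317 half-lives.
t = n × t½ = 0.51317 × 28 ≈ 14.369 hours.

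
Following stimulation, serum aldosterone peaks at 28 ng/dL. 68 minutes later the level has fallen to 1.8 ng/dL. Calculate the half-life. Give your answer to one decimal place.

17.2 minutes

A/A₀ = 1.8/28 ≈ 0.064286.
n = log₂(15.556) ≈ 3.9594 half-lives elapsed in 68 minutes.
t½ = 68/3.9594 ≈ 17.175 minutes.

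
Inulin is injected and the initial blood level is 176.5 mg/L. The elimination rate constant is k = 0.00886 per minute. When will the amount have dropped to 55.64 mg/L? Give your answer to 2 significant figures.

t½ = ln 2 / k = 0.69315 / 0.00886 ≈ 78.233 minutes.
Fraction remaining = 55.64/176.5 ≈ 0.31524.
n = log₂(176.5/55.64) = ln(3.1722)/ln 2 ≈ 1.6655 half-lives.
t = n × t½ = 1.6655 × 78.233 ≈ 130.3 minutes.

130 minutes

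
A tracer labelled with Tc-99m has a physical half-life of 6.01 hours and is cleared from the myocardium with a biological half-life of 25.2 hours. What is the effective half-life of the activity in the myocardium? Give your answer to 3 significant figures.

1/t_eff = 1/t_phys + 1/t_biol = 1/6.01 + 1/25.2 = 0.20607 per hour.
t_eff = 6.01 × 25.2 / (6.01 + 25.2) ≈ 4.8527 hours.

4.85 hours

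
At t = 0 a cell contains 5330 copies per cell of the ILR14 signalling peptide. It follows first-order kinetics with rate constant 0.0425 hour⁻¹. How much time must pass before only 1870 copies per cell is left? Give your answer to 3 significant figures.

24.6 hours

t½ = ln 2 / k = 0.69315 / 0.0425 ≈ 16.309 hours.
Fraction remaining = 1870/5330 ≈ 0.35084.
n = log₂(5330/1870) = ln(2.8503)/ln 2 ≈ 1.5111 half-lives.
t = n × t½ = 1.5111 × 16.309 ≈ 24.645 hours.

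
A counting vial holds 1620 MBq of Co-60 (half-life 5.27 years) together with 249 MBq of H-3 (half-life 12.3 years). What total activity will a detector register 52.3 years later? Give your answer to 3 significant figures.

Co-60: 1620 × (1/2)^(52.3/5.27) = 1620 × (1/2)^9.9241 ≈ 1.6675 MBq.
H-3: 249 × (1/2)^(52.3/12.3) = 249 × (1/2)^4.252 ≈ 13.068 MBq.
Total = 1.6675 + 13.068 ≈ 14.736 MBq.

14.7 MBq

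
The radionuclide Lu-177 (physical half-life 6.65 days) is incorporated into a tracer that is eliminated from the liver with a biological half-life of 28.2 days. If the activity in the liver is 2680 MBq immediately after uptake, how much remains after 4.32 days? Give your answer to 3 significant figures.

1/t_eff = 1/t_phys + 1/t_biol = 1/6.65 + 1/28.2 = 0.18584 per day.
t_eff = 6.65 × 28.2 / (6.65 + 28.2) ≈ 5.3811 days.
Remaining = 2680 × (1/2)^(4.32/5.3811) = 2680 × (1/2)^0.80282 ≈ 1536.3 MBq.

1540 MBq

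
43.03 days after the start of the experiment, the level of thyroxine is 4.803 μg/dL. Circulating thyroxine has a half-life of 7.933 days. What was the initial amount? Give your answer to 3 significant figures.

206 μg/dL

Number of half-lives elapsed: n = 43.03/7.933 ≈ 5.4242.
A₀ = A × 2^n = 4.803 × 2^5.4242 = 4.803 × 42.938 ≈ 206.23 μg/dL.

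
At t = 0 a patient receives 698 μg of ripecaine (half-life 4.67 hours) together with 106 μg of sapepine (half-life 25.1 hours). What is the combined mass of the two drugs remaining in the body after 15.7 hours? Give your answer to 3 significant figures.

ripecaine: 698 × (1/2)^(15.7/4.67) = 698 × (1/2)^3.3619 ≈ 67.893 μg.
sapepine: 106 × (1/2)^(15.7/25.1) = 106 × (1/2)^0.6255 ≈ 68.709 μg.
Total = 67.893 + 68.709 ≈ 136.6 μg.

137 μg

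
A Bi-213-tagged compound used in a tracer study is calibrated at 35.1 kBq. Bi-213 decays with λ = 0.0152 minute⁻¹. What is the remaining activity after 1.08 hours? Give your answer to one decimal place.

t½ = ln 2 / λ = 0.69315 / 0.0152 ≈ 45.602 minutes.
Convert the elapsed time: 1.08 hours = 64.8 minutes.
Number of half-lives: n = 64.8/45.602 ≈ 1.421.
Remaining = 35.1 × (1/2)^1.421 = 35.1 × 0.37345 ≈ 13.108 kBq.

13.1 kBq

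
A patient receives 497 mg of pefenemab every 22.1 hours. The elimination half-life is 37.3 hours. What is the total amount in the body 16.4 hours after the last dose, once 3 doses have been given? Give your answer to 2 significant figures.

770 mg

The 3 doses were given 60.6, 38.5, 16.4 hours ago.
Total = 497·(1/2)^(60.6/37.3) + 497·(1/2)^(38.5/37.3) + 497·(1/2)^(16.4/37.3)
      = 161.17 + 243.02 + 366.44 ≈ 770.63 mg.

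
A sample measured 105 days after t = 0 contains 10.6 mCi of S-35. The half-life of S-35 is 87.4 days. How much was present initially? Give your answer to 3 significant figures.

Number of half-lives elapsed: n = 105/87.4 ≈ 1.2014.
A₀ = A × 2^n = 10.6 × 2^1.2014 = 10.6 × 2.2996 ≈ 24.376 mCi.

24.4 mCi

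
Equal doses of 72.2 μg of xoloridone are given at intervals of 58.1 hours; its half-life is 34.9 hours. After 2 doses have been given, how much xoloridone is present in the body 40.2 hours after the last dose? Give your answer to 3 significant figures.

The 2 doses were given 98.3, 40.2 hours ago.
Total = 72.2·(1/2)^(98.3/34.9) + 72.2·(1/2)^(40.2/34.9)
      = 10.248 + 32.493 ≈ 42.741 μg.

42.7 μg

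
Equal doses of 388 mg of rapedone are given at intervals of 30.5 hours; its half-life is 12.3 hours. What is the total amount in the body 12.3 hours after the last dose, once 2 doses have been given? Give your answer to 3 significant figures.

The 2 doses were given 42.8, 12.3 hours ago.
Total = 388·(1/2)^(42.8/12.3) + 388·(1/2)^(12.3/12.3)
      = 34.781 + 194 ≈ 228.78 mg.

229 mg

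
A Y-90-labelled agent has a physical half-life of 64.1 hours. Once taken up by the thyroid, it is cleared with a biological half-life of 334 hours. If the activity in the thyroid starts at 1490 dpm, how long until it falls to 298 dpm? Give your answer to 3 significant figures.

1/t_eff = 1/t_phys + 1/t_biol = 1/64.1 + 1/334 = 0.018595 per hour.
t_eff = 64.1 × 334 / (64.1 + 334) ≈ 53.779 hours.
n = log₂(1490/298) ≈ 2.3219; t = 2.3219 × 53.779 ≈ 124.87 hours.

125 hours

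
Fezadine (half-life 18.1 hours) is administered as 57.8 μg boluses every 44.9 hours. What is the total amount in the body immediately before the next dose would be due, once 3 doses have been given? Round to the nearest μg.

The 3 doses were given 134.7, 89.8, 44.9 hours ago.
Total = 57.8·(1/2)^(134.7/18.1) + 57.8·(1/2)^(89.8/18.1) + 57.8·(1/2)^(44.9/18.1)
      = 0.3324 + 1.8553 + 10.356 ≈ 12.543 μg.

13 μg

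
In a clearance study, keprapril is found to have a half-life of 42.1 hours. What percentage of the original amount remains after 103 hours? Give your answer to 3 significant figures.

n = 103/42.1 ≈ 2.4466 half-lives.
Fraction remaining = (1/2)^2.4466 ≈ 0.18345, i.e. 18.345%.

18.3%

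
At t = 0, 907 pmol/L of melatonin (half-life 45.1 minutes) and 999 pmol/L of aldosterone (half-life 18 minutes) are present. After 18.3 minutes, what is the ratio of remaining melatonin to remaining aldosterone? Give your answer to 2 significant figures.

1.4

melatonin: 907 × (1/2)^(18.3/45.1) = 907 × (1/2)^0.40576 ≈ 684.64 pmol/L.
aldosterone: 999 × (1/2)^(18.3/18) = 999 × (1/2)^1.0167 ≈ 493.76 pmol/L.
Ratio ≈ 684.64 / 493.76 ≈ 1.3866.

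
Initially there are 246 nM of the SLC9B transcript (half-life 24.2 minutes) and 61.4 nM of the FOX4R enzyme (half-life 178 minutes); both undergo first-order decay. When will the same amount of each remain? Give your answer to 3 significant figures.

Set 246·(1/2)^(t/24.2) = 61.4·(1/2)^(t/178).
Taking log₂: log₂(246/61.4) = t·(1/24.2 − 1/178).
log₂(4.0065) = 2.0023; 1/24.2 − 1/178 = 0.035704.
t = 2.0023 / 0.035704 ≈ 56.081 minutes.

56.1 minutes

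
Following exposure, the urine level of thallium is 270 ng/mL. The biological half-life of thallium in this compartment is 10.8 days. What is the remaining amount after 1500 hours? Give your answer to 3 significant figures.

4.89 ng/mL

Convert the elapsed time: 1500 hours = 62.5 days.
Number of half-lives: n = 62.5/10.8 ≈ 5.787.
Remaining = 270 × (1/2)^5.787 = 270 × 0.01811 ≈ 4.8898 ng/mL.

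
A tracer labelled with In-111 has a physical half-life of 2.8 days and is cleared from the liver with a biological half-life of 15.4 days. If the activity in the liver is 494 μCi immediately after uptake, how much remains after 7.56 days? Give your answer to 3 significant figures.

54.1 μCi

1/t_eff = 1/t_phys + 1/t_biol = 1/2.8 + 1/15.4 = 0.42208 per day.
t_eff = 2.8 × 15.4 / (2.8 + 15.4) ≈ 2.3692 days.
Remaining = 494 × (1/2)^(7.56/2.3692) = 494 × (1/2)^3.1909 ≈ 54.096 μCi.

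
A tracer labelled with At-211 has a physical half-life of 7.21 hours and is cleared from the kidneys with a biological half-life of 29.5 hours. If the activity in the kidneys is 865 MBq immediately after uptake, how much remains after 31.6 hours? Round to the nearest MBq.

1/t_eff = 1/t_phys + 1/t_biol = 1/7.21 + 1/29.5 = 0.17259 per hour.
t_eff = 7.21 × 29.5 / (7.21 + 29.5) ≈ 5.7939 hours.
Remaining = 865 × (1/2)^(31.6/5.7939) = 865 × (1/2)^5.454 ≈ 19.733 MBq.

20 MBq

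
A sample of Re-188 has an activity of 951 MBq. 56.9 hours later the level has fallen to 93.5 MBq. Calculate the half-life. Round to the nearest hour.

17 hours

A/A₀ = 93.5/951 ≈ 0.098318.
n = log₂(10.171) ≈ 3.3464 half-lives elapsed in 56.9 hours.
t½ = 56.9/3.3464 ≈ 17.003 hours.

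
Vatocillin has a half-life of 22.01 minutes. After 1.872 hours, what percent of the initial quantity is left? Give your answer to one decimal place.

1.872 hours = 112.32 minutes.
n = 112.32/22.01 ≈ 5.1031 half-lives.
Fraction remaining = (1/2)^5.1031 ≈ 0.029094, i.e. 2.9094%.

2.9%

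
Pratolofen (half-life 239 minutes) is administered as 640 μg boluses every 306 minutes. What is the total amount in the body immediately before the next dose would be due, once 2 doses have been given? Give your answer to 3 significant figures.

The 2 doses were given 612, 306 minutes ago.
Total = 640·(1/2)^(612/239) + 640·(1/2)^(306/239)
      = 108.48 + 263.49 ≈ 371.97 μg.

372 μg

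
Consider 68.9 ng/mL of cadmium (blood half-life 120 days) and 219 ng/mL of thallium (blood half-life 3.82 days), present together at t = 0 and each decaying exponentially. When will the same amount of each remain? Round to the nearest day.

Set 68.9·(1/2)^(t/120) = 219·(1/2)^(t/3.82).
Taking log₂: log₂(68.9/219) = t·(1/120 − 1/3.82).
log₂(0.31461) = -1.6684; 1/120 − 1/3.82 = -0.25345.
t = -1.6684 / -0.25345 ≈ 6.5827 days.

7 days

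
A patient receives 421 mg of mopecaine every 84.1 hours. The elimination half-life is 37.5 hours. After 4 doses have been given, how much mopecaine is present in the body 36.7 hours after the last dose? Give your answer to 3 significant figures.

The 4 doses were given 289, 204.9, 120.8, 36.7 hours ago.
Total = 421·(1/2)^(289/37.5) + 421·(1/2)^(204.9/37.5) + 421·(1/2)^(120.8/37.5) + 421·(1/2)^(36.7/37.5)
      = 2.0153 + 9.5379 + 45.14 + 213.64 ≈ 270.33 mg.

270 mg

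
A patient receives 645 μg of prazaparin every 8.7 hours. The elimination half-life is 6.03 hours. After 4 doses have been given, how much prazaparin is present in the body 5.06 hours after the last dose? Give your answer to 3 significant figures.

560 μg

The 4 doses were given 31.16, 22.46, 13.76, 5.06 hours ago.
Total = 645·(1/2)^(31.16/6.03) + 645·(1/2)^(22.46/6.03) + 645·(1/2)^(13.76/6.03) + 645·(1/2)^(5.06/6.03)
      = 17.947 + 48.788 + 132.63 + 360.54 ≈ 559.9 μg.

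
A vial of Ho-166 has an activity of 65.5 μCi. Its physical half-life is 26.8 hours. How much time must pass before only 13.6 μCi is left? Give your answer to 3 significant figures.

60.8 hours

Fraction remaining = 13.6/65.5 ≈ 0.20763.
n = log₂(65.5/13.6) = ln(4.8162)/ln 2 ≈ 2.2679 half-lives.
t = n × t½ = 2.2679 × 26.8 ≈ 60.779 hours.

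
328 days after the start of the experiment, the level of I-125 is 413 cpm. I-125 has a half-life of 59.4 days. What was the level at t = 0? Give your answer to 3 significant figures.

Number of half-lives elapsed: n = 328/59.4 ≈ 5.5219.
A₀ = A × 2^n = 413 × 2^5.5219 = 413 × 45.947 ≈ 18976 cpm.

19000 cpm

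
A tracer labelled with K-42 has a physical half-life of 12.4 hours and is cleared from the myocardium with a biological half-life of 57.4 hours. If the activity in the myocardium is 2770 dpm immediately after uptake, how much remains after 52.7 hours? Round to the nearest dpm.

77 dpm

1/t_eff = 1/t_phys + 1/t_biol = 1/12.4 + 1/57.4 = 0.098067 per hour.
t_eff = 12.4 × 57.4 / (12.4 + 57.4) ≈ 10.197 hours.
Remaining = 2770 × (1/2)^(52.7/10.197) = 2770 × (1/2)^5.1681 ≈ 77.041 dpm.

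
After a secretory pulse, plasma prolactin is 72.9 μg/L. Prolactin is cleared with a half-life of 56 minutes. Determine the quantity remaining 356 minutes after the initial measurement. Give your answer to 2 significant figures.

Number of half-lives: n = 356/56 ≈ 6.3571.
Remaining = 72.9 × (1/2)^6.3571 = 72.9 × 0.012199 ≈ 0.88928 μg/L.

0.89 μg/L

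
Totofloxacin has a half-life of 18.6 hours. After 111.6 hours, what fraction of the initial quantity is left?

n = 111.6/18.6 ≈ 6 half-lives.
Fraction remaining = (1/2)^6 ≈ 0.015625.

0.015625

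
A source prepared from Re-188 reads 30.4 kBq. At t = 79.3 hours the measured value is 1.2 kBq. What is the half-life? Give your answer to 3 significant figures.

A/A₀ = 1.2/30.4 ≈ 0.039474.
n = log₂(25.333) ≈ 4.663 half-lives elapsed in 79.3 hours.
t½ = 79.3/4.663 ≈ 17.006 hours.

17.0 hours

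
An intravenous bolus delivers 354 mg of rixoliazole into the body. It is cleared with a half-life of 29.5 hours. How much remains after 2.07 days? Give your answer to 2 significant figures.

Convert the elapsed time: 2.07 days = 49.68 hours.
Number of half-lives: n = 49.68/29.5 ≈ 1.6841.
Remaining = 354 × (1/2)^1.6841 = 354 × 0.3112 ≈ 110.17 mg.

110 mg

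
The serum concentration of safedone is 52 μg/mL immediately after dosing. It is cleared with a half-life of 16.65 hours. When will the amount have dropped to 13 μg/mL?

13/52 = 1/4, so 2 half-lives have elapsed.
t = 2 × 16.65 = 33.3 hours.

33.3 hours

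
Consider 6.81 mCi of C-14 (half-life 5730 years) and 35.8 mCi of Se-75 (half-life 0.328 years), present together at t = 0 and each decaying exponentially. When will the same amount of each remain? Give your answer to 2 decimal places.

Set 6.81·(1/2)^(t/5730) = 35.8·(1/2)^(t/0.328).
Taking log₂: log₂(6.81/35.8) = t·(1/5730 − 1/0.328).
log₂(0.19022) = -2.3942; 1/5730 − 1/0.328 = -3.0486.
t = -2.3942 / -3.0486 ≈ 0.78535 years.

0.79 years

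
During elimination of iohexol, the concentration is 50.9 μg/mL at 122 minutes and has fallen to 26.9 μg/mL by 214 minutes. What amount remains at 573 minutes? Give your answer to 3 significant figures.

Over Δt = 214 − 122 = 92 minutes, the level fell by a factor of 50.9/26.9 ≈ 1.8922.
n = log₂(1.8922) ≈ 0.92006 half-lives, so t½ = 92/0.92006 ≈ 99.994 minutes.
From t = 214 to t = 573: 26.9 × (1/2)^((573−214)/99.994) ≈ 2.2335 μg/mL.

2.23 μg/mL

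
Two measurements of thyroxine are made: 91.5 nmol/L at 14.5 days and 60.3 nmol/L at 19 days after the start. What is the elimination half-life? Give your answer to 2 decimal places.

7.48 days

Over Δt = 19 − 14.5 = 4.5 days, the level fell by a factor of 91.5/60.3 ≈ 1.5174.
n = log₂(1.5174) ≈ 0.60161 half-lives, so t½ = 4.5/0.60161 ≈ 7.4799 days.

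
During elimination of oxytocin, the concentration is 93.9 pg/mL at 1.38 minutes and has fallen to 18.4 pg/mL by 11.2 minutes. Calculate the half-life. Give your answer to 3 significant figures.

Over Δt = 11.2 − 1.38 = 9.82 minutes, the level fell by a factor of 93.9/18.4 ≈ 5.1033.
n = log₂(5.1033) ≈ 2.3514 half-lives, so t½ = 9.82/2.3514 ≈ 4.1762 minutes.

4.18 minutes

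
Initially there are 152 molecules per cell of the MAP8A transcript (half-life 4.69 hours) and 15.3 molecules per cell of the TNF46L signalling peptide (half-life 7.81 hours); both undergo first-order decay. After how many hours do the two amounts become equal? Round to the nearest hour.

39 hours

Set 152·(1/2)^(t/4.69) = 15.3·(1/2)^(t/7.81).
Taking log₂: log₂(152/15.3) = t·(1/4.69 − 1/7.81).
log₂(9.9346) = 3.3125; 1/4.69 − 1/7.81 = 0.085179.
t = 3.3125 / 0.085179 ≈ 38.888 hours.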